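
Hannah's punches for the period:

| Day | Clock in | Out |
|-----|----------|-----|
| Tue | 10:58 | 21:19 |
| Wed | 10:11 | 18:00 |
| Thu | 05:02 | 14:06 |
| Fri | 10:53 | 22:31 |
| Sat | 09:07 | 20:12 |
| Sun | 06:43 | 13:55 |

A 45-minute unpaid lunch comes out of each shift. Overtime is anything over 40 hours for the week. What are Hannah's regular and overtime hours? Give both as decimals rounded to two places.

Regular 40.00 hours, overtime 12.65 hours

Tue: 10:58–21:19 = 10 h 21 min; less 45 min break → 9 h 36 min
Wed: 10:11–18:00 = 7 h 49 min; less 45 min break → 7 h 4 min
Thu: 05:02–14:06 = 9 h 4 min; less 45 min break → 8 h 19 min
Fri: 10:53–22:31 = 11 h 38 min; less 45 min break → 10 h 53 min
Sat: 09:07–20:12 = 11 h 5 min; less 45 min break → 10 h 20 min
Sun: 06:43–13:55 = 7 h 12 min; less 45 min break → 6 h 27 min
Total worked: 52 h 39 min = 52.65 h.
Threshold 40 h → overtime 12 h 39 min, regular 40 h 0 min.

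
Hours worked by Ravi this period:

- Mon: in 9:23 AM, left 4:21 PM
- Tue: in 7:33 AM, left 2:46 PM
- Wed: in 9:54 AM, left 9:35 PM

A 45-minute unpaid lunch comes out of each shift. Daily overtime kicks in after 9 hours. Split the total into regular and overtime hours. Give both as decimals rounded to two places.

Mon: 9:23 AM–4:21 PM = 6 h 58 min; less 45 min break → 6 h 13 min
Tue: 7:33 AM–2:46 PM = 7 h 13 min; less 45 min break → 6 h 28 min
Wed: 9:54 AM–9:35 PM = 11 h 41 min; less 45 min break → 10 h 56 min
Mon reg 6 h 13 min / OT 0 h 0 min; Tue reg 6 h 28 min / OT 0 h 0 min; Wed reg 9 h 0 min / OT 1 h 56 min.
Totals: regular 21 h 41 min, overtime 1 h 56 min.

Regular 21.68 hours, overtime 1.93 hours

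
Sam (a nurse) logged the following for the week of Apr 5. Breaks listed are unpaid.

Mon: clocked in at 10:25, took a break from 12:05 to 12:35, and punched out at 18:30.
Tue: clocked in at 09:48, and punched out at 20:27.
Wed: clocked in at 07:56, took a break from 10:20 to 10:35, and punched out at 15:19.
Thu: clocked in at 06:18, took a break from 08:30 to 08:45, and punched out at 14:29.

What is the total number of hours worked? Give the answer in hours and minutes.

Mon: 10:25–18:30 = 8 h 5 min; less 30 min break → 7 h 35 min
Tue: 09:48–20:27 = 10 h 39 min
Wed: 07:56–15:19 = 7 h 23 min; less 15 min break → 7 h 8 min
Thu: 06:18–14:29 = 8 h 11 min; less 15 min break → 7 h 56 min
Total: 7 h 35 min + 10 h 39 min + 7 h 8 min + 7 h 56 min = 33 h 18 min.

33 h 18 min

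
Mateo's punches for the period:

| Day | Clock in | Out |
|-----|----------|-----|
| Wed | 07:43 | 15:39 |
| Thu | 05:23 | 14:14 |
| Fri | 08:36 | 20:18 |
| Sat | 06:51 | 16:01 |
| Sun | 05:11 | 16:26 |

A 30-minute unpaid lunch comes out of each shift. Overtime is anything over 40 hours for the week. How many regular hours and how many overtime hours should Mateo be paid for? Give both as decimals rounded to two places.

Wed: 07:43–15:39 = 7 h 56 min; less 30 min break → 7 h 26 min
Thu: 05:23–14:14 = 8 h 51 min; less 30 min break → 8 h 21 min
Fri: 08:36–20:18 = 11 h 42 min; less 30 min break → 11 h 12 min
Sat: 06:51–16:01 = 9 h 10 min; less 30 min break → 8 h 40 min
Sun: 05:11–16:26 = 11 h 15 min; less 30 min break → 10 h 45 min
Total worked: 46 h 24 min = 46.40 h.
Threshold 40 h → overtime 6 h 24 min, regular 40 h 0 min.

Regular 40.00 hours, overtime 6.40 hours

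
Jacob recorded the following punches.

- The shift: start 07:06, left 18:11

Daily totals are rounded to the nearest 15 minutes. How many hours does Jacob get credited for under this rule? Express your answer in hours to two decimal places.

11.00 hours

The shift: 07:06–18:11 = 11 h 5 min → rounds to 11 h 0 min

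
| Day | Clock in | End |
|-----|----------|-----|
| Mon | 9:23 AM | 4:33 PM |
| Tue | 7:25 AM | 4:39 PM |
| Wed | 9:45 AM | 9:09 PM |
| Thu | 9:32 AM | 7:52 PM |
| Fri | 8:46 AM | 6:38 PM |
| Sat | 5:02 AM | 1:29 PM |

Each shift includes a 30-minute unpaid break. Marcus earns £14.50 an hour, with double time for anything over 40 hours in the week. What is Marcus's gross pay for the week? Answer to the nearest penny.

Mon: 9:23 AM–4:33 PM = 7 h 10 min; less 30 min break → 6 h 40 min
Tue: 7:25 AM–4:39 PM = 9 h 14 min; less 30 min break → 8 h 44 min
Wed: 9:45 AM–9:09 PM = 11 h 24 min; less 30 min break → 10 h 54 min
Thu: 9:32 AM–7:52 PM = 10 h 20 min; less 30 min break → 9 h 50 min
Fri: 8:46 AM–6:38 PM = 9 h 52 min; less 30 min break → 9 h 22 min
Sat: 5:02 AM–1:29 PM = 8 h 27 min; less 30 min break → 7 h 57 min
Total worked: 53 h 27 min = 3207 min.
Regular 40 h 0 min = 2400 min at £14.50/h; overtime 13 h 27 min = 807 min at £29.00/h.
Pay = (2400 × £14.50 + 807 × £29.00) ÷ 60 = £970.05.

£970.05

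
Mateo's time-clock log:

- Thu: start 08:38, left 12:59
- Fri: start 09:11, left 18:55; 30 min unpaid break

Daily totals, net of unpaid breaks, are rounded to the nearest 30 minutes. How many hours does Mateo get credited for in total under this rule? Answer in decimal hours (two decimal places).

Thu: 08:38–12:59 = 4 h 21 min → rounds to 4 h 30 min
Fri: 09:11–18:55 = 9 h 44 min − 30 min = 9 h 14 min → rounds to 9 h 0 min
Total credited: 13 h 30 min.

13.50 hours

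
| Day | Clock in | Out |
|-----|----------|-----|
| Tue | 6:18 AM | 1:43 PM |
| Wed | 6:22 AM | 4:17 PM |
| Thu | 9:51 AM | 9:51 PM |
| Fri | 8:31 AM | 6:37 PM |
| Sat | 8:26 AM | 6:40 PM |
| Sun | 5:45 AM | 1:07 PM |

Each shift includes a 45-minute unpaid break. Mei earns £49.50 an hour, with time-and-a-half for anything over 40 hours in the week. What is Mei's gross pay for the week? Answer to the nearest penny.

Tue: 6:18 AM–1:43 PM = 7 h 25 min; less 45 min break → 6 h 40 min
Wed: 6:22 AM–4:17 PM = 9 h 55 min; less 45 min break → 9 h 10 min
Thu: 9:51 AM–9:51 PM = 12 h 0 min; less 45 min break → 11 h 15 min
Fri: 8:31 AM–6:37 PM = 10 h 6 min; less 45 min break → 9 h 21 min
Sat: 8:26 AM–6:40 PM = 10 h 14 min; less 45 min break → 9 h 29 min
Sun: 5:45 AM–1:07 PM = 7 h 22 min; less 45 min break → 6 h 37 min
Total worked: 52 h 32 min = 3152 min.
Regular 40 h 0 min = 2400 min at £49.50/h; overtime 12 h 32 min = 752 min at £74.25/h.
Pay = (2400 × £49.50 + 752 × £74.25) ÷ 60 = £2910.60.

£2910.60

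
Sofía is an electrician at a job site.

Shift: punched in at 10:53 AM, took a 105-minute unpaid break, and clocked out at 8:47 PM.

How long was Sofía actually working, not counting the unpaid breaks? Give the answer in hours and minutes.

8 h 9 min

Shift: 10:53 AM–8:47 PM = 9 h 54 min; less 105 min break → 8 h 9 min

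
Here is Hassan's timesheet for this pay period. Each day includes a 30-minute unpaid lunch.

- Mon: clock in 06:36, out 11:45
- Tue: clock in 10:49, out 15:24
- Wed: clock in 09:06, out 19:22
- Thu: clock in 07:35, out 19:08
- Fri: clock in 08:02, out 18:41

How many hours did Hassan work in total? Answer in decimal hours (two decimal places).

Mon: 06:36–11:45 = 5 h 9 min; less 30 min break → 4 h 39 min
Tue: 10:49–15:24 = 4 h 35 min; less 30 min break → 4 h 5 min
Wed: 09:06–19:22 = 10 h 16 min; less 30 min break → 9 h 46 min
Thu: 07:35–19:08 = 11 h 33 min; less 30 min break → 11 h 3 min
Fri: 08:02–18:41 = 10 h 39 min; less 30 min break → 10 h 9 min
Total: 4 h 39 min + 4 h 5 min + 9 h 46 min + 11 h 3 min + 10 h 9 min = 39 h 42 min.

39.70 hours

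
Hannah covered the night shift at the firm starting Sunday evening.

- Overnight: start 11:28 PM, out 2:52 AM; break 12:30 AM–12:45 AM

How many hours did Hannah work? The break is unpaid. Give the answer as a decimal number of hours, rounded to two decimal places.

Overnight: 11:28 PM → midnight = 0 h 32 min; midnight → 2:52 AM = 2 h 52 min; span 3 h 24 min; less 15 min break → 3 h 9 min

3.15 hours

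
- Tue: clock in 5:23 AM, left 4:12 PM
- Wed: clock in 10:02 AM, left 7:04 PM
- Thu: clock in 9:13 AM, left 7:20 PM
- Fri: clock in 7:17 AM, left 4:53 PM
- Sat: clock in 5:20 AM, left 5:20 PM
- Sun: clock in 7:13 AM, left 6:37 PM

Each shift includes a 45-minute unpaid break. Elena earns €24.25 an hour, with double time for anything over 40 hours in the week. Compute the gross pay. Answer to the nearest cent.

Tue: 5:23 AM–4:12 PM = 10 h 49 min; less 45 min break → 10 h 4 min
Wed: 10:02 AM–7:04 PM = 9 h 2 min; less 45 min break → 8 h 17 min
Thu: 9:13 AM–7:20 PM = 10 h 7 min; less 45 min break → 9 h 22 min
Fri: 7:17 AM–4:53 PM = 9 h 36 min; less 45 min break → 8 h 51 min
Sat: 5:20 AM–5:20 PM = 12 h 0 min; less 45 min break → 11 h 15 min
Sun: 7:13 AM–6:37 PM = 11 h 24 min; less 45 min break → 10 h 39 min
Total worked: 58 h 28 min = 3508 min.
Regular 40 h 0 min = 2400 min at €24.25/h; overtime 18 h 28 min = 1108 min at €48.50/h.
Pay = (2400 × €24.25 + 1108 × €48.50) ÷ 60 = €1865.63.

€1865.63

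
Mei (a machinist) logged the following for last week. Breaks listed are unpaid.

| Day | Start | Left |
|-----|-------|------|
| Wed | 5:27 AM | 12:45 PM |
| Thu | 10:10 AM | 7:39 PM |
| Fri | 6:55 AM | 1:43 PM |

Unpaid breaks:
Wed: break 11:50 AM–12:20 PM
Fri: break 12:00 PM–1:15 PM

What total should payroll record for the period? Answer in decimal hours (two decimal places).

21.83 hours

Wed: 5:27 AM–12:45 PM = 7 h 18 min; less 30 min break → 6 h 48 min
Thu: 10:10 AM–7:39 PM = 9 h 29 min
Fri: 6:55 AM–1:43 PM = 6 h 48 min; less 75 min break → 5 h 33 min
Total: 6 h 48 min + 9 h 29 min + 5 h 33 min = 21 h 50 min.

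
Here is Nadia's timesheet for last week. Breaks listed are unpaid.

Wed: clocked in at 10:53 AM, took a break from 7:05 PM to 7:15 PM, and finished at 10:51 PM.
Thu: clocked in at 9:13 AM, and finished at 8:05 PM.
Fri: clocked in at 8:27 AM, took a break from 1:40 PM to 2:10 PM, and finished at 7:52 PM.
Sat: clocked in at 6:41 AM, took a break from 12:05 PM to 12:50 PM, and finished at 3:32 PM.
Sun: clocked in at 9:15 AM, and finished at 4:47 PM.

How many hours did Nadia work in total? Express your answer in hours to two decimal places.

Wed: 10:53 AM–10:51 PM = 11 h 58 min; less 10 min break → 11 h 48 min
Thu: 9:13 AM–8:05 PM = 10 h 52 min
Fri: 8:27 AM–7:52 PM = 11 h 25 min; less 30 min break → 10 h 55 min
Sat: 6:41 AM–3:32 PM = 8 h 51 min; less 45 min break → 8 h 6 min
Sun: 9:15 AM–4:47 PM = 7 h 32 min
Total: 11 h 48 min + 10 h 52 min + 10 h 55 min + 8 h 6 min + 7 h 32 min = 49 h 13 min.

49.22 hours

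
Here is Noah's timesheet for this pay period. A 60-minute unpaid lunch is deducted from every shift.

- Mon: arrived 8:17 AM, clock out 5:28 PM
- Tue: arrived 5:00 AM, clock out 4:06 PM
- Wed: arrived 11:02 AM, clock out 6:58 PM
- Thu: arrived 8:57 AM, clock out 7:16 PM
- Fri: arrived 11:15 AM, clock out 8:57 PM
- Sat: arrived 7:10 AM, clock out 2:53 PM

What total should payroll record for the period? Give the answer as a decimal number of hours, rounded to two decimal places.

49.95 hours

Mon: 8:17 AM–5:28 PM = 9 h 11 min; less 60 min break → 8 h 11 min
Tue: 5:00 AM–4:06 PM = 11 h 6 min; less 60 min break → 10 h 6 min
Wed: 11:02 AM–6:58 PM = 7 h 56 min; less 60 min break → 6 h 56 min
Thu: 8:57 AM–7:16 PM = 10 h 19 min; less 60 min break → 9 h 19 min
Fri: 11:15 AM–8:57 PM = 9 h 42 min; less 60 min break → 8 h 42 min
Sat: 7:10 AM–2:53 PM = 7 h 43 min; less 60 min break → 6 h 43 min
Total: 8 h 11 min + 10 h 6 min + 6 h 56 min + 9 h 19 min + 8 h 42 min + 6 h 43 min = 49 h 57 min.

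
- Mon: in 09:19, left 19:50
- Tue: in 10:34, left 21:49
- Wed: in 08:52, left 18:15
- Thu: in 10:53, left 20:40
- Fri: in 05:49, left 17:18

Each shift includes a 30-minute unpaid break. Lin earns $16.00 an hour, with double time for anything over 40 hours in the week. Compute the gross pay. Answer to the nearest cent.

$957.33

Mon: 09:19–19:50 = 10 h 31 min; less 30 min break → 10 h 1 min
Tue: 10:34–21:49 = 11 h 15 min; less 30 min break → 10 h 45 min
Wed: 08:52–18:15 = 9 h 23 min; less 30 min break → 8 h 53 min
Thu: 10:53–20:40 = 9 h 47 min; less 30 min break → 9 h 17 min
Fri: 05:49–17:18 = 11 h 29 min; less 30 min break → 10 h 59 min
Total worked: 49 h 55 min = 2995 min.
Regular 40 h 0 min = 2400 min at $16.00/h; overtime 9 h 55 min = 595 min at $32.00/h.
Pay = (2400 × $16.00 + 595 × $32.00) ÷ 60 = $957.33.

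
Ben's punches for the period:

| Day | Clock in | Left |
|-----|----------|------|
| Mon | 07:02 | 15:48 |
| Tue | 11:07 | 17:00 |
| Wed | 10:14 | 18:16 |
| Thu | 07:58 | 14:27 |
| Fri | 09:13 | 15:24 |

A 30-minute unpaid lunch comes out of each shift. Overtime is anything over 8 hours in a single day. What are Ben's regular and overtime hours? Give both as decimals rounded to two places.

Mon: 07:02–15:48 = 8 h 46 min; less 30 min break → 8 h 16 min
Tue: 11:07–17:00 = 5 h 53 min; less 30 min break → 5 h 23 min
Wed: 10:14–18:16 = 8 h 2 min; less 30 min break → 7 h 32 min
Thu: 07:58–14:27 = 6 h 29 min; less 30 min break → 5 h 59 min
Fri: 09:13–15:24 = 6 h 11 min; less 30 min break → 5 h 41 min
Mon reg 8 h 0 min / OT 0 h 16 min; Tue reg 5 h 23 min / OT 0 h 0 min; Wed reg 7 h 32 min / OT 0 h 0 min; Thu reg 5 h 59 min / OT 0 h 0 min; Fri reg 5 h 41 min / OT 0 h 0 min.
Totals: regular 32 h 35 min, overtime 0 h 16 min.

Regular 32.58 hours, overtime 0.27 hours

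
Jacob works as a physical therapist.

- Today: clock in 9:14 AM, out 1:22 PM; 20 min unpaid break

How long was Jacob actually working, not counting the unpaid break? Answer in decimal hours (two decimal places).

Today: 9:14 AM–1:22 PM = 4 h 8 min; less 20 min break → 3 h 48 min

3.80 hours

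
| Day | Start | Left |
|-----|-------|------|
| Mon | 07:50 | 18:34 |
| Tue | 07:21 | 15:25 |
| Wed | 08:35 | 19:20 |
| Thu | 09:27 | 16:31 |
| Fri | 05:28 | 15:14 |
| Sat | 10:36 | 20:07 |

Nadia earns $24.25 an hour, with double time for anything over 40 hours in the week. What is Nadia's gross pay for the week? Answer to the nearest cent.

$1741.15

Mon: 07:50–18:34 = 10 h 44 min
Tue: 07:21–15:25 = 8 h 4 min
Wed: 08:35–19:20 = 10 h 45 min
Thu: 09:27–16:31 = 7 h 4 min
Fri: 05:28–15:14 = 9 h 46 min
Sat: 10:36–20:07 = 9 h 31 min
Total worked: 55 h 54 min = 3354 min.
Regular 40 h 0 min = 2400 min at $24.25/h; overtime 15 h 54 min = 954 min at $48.50/h.
Pay = (2400 × $24.25 + 954 × $48.50) ÷ 60 = $1741.15.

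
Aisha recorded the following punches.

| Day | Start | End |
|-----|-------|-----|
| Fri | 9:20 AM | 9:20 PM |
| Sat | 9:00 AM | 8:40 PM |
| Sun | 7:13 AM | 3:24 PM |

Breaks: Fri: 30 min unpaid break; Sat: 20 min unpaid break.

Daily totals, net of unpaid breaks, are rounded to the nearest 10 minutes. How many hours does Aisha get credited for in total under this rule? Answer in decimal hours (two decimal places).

Fri: 9:20 AM–9:20 PM = 12 h 0 min − 30 min = 11 h 30 min → rounds to 11 h 30 min
Sat: 9:00 AM–8:40 PM = 11 h 40 min − 20 min = 11 h 20 min → rounds to 11 h 20 min
Sun: 7:13 AM–3:24 PM = 8 h 11 min → rounds to 8 h 10 min
Total credited: 31 h 0 min.

31.00 hours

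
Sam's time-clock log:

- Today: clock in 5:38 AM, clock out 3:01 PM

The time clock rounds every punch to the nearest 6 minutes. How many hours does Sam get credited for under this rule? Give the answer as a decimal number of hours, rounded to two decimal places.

9.40 hours

Today: in 5:38 AM→5:36 AM, out 3:01 PM→3:00 PM; 9 h 24 min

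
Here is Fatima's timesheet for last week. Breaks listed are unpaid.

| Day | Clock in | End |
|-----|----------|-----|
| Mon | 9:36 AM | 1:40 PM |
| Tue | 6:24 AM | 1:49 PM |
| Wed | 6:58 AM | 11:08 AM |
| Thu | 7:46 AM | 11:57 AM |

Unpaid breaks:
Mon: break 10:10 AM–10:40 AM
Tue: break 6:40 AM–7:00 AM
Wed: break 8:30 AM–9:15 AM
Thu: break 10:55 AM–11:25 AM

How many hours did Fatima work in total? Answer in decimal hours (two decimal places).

Mon: 9:36 AM–1:40 PM = 4 h 4 min; less 30 min break → 3 h 34 min
Tue: 6:24 AM–1:49 PM = 7 h 25 min; less 20 min break → 7 h 5 min
Wed: 6:58 AM–11:08 AM = 4 h 10 min; less 45 min break → 3 h 25 min
Thu: 7:46 AM–11:57 AM = 4 h 11 min; less 30 min break → 3 h 41 min
Total: 3 h 34 min + 7 h 5 min + 3 h 25 min + 3 h 41 min = 17 h 45 min.

17.75 hours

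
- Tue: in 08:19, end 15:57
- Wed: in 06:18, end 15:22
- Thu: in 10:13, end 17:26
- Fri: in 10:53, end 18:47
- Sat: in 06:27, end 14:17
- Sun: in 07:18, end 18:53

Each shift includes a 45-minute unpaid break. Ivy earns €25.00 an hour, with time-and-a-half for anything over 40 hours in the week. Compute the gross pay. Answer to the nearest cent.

€1252.50

Tue: 08:19–15:57 = 7 h 38 min; less 45 min break → 6 h 53 min
Wed: 06:18–15:22 = 9 h 4 min; less 45 min break → 8 h 19 min
Thu: 10:13–17:26 = 7 h 13 min; less 45 min break → 6 h 28 min
Fri: 10:53–18:47 = 7 h 54 min; less 45 min break → 7 h 9 min
Sat: 06:27–14:17 = 7 h 50 min; less 45 min break → 7 h 5 min
Sun: 07:18–18:53 = 11 h 35 min; less 45 min break → 10 h 50 min
Total worked: 46 h 44 min = 2804 min.
Regular 40 h 0 min = 2400 min at €25.00/h; overtime 6 h 44 min = 404 min at €37.50/h.
Pay = (2400 × €25.00 + 404 × €37.50) ÷ 60 = €1252.50.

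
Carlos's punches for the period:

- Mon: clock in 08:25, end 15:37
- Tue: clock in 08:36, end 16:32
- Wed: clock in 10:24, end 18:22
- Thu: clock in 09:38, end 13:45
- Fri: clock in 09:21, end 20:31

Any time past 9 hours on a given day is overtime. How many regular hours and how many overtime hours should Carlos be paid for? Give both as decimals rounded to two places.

Regular 36.22 hours, overtime 2.17 hours

Mon: 08:25–15:37 = 7 h 12 min
Tue: 08:36–16:32 = 7 h 56 min
Wed: 10:24–18:22 = 7 h 58 min
Thu: 09:38–13:45 = 4 h 7 min
Fri: 09:21–20:31 = 11 h 10 min
Mon reg 7 h 12 min / OT 0 h 0 min; Tue reg 7 h 56 min / OT 0 h 0 min; Wed reg 7 h 58 min / OT 0 h 0 min; Thu reg 4 h 7 min / OT 0 h 0 min; Fri reg 9 h 0 min / OT 2 h 10 min.
Totals: regular 36 h 13 min, overtime 2 h 10 min.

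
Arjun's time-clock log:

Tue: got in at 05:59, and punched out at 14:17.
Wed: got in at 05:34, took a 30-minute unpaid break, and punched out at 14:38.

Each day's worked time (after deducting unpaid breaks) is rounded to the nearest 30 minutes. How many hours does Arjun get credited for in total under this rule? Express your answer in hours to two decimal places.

17.00 hours

Tue: 05:59–14:17 = 8 h 18 min → rounds to 8 h 30 min
Wed: 05:34–14:38 = 9 h 4 min − 30 min = 8 h 34 min → rounds to 8 h 30 min
Total credited: 17 h 0 min.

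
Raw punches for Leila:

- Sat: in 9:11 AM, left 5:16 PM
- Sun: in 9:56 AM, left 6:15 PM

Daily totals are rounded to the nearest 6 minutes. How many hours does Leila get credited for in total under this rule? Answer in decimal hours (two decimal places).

16.40 hours

Sat: 9:11 AM–5:16 PM = 8 h 5 min → rounds to 8 h 6 min
Sun: 9:56 AM–6:15 PM = 8 h 19 min → rounds to 8 h 18 min
Total credited: 16 h 24 min.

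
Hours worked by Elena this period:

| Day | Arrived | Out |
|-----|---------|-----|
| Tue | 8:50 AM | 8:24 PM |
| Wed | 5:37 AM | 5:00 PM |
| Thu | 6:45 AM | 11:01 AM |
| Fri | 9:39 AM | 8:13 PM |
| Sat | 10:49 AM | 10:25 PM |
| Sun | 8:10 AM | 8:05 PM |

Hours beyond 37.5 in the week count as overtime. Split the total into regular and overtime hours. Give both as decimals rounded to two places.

Regular 37.50 hours, overtime 23.80 hours

Tue: 8:50 AM–8:24 PM = 11 h 34 min
Wed: 5:37 AM–5:00 PM = 11 h 23 min
Thu: 6:45 AM–11:01 AM = 4 h 16 min
Fri: 9:39 AM–8:13 PM = 10 h 34 min
Sat: 10:49 AM–10:25 PM = 11 h 36 min
Sun: 8:10 AM–8:05 PM = 11 h 55 min
Total worked: 61 h 18 min = 61.30 h.
Threshold 37.5 h → overtime 23 h 48 min, regular 37 h 30 min.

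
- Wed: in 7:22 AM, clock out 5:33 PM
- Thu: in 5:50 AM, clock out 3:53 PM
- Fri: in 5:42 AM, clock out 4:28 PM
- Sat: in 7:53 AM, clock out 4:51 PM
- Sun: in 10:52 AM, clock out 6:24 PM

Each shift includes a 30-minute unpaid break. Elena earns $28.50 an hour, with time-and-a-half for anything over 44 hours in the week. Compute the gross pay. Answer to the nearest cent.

Wed: 7:22 AM–5:33 PM = 10 h 11 min; less 30 min break → 9 h 41 min
Thu: 5:50 AM–3:53 PM = 10 h 3 min; less 30 min break → 9 h 33 min
Fri: 5:42 AM–4:28 PM = 10 h 46 min; less 30 min break → 10 h 16 min
Sat: 7:53 AM–4:51 PM = 8 h 58 min; less 30 min break → 8 h 28 min
Sun: 10:52 AM–6:24 PM = 7 h 32 min; less 30 min break → 7 h 2 min
Total worked: 45 h 0 min = 2700 min.
Regular 44 h 0 min = 2640 min at $28.50/h; overtime 1 h 0 min = 60 min at $42.75/h.
Pay = (2640 × $28.50 + 60 × $42.75) ÷ 60 = $1296.75.

$1296.75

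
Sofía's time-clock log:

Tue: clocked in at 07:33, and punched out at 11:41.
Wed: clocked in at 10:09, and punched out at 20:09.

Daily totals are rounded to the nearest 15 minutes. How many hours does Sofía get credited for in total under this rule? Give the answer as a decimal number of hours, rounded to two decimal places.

Tue: 07:33–11:41 = 4 h 8 min → rounds to 4 h 15 min
Wed: 10:09–20:09 = 10 h 0 min → rounds to 10 h 0 min
Total credited: 14 h 15 min.

14.25 hours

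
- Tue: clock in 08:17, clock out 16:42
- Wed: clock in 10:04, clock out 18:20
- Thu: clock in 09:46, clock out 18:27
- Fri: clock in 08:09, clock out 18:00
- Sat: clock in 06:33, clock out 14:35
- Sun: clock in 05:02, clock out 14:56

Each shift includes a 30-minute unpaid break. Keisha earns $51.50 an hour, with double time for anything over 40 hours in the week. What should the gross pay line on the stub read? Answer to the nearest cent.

$3105.45

Tue: 08:17–16:42 = 8 h 25 min; less 30 min break → 7 h 55 min
Wed: 10:04–18:20 = 8 h 16 min; less 30 min break → 7 h 46 min
Thu: 09:46–18:27 = 8 h 41 min; less 30 min break → 8 h 11 min
Fri: 08:09–18:00 = 9 h 51 min; less 30 min break → 9 h 21 min
Sat: 06:33–14:35 = 8 h 2 min; less 30 min break → 7 h 32 min
Sun: 05:02–14:56 = 9 h 54 min; less 30 min break → 9 h 24 min
Total worked: 50 h 9 min = 3009 min.
Regular 40 h 0 min = 2400 min at $51.50/h; overtime 10 h 9 min = 609 min at $103.00/h.
Pay = (2400 × $51.50 + 609 × $103.00) ÷ 60 = $3105.45.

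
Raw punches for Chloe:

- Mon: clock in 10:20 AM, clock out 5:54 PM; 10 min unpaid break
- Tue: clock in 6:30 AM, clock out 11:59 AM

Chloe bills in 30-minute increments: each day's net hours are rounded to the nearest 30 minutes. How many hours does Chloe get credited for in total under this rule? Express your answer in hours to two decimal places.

Mon: 10:20 AM–5:54 PM = 7 h 34 min − 10 min = 7 h 24 min → rounds to 7 h 30 min
Tue: 6:30 AM–11:59 AM = 5 h 29 min → rounds to 5 h 30 min
Total credited: 13 h 0 min.

13.00 hours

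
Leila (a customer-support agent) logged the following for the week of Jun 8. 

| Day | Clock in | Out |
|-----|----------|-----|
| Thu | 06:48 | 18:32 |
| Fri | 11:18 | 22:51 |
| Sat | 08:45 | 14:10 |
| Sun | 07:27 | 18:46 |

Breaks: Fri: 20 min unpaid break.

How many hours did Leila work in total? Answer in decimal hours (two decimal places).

39.68 hours

Thu: 06:48–18:32 = 11 h 44 min
Fri: 11:18–22:51 = 11 h 33 min; less 20 min break → 11 h 13 min
Sat: 08:45–14:10 = 5 h 25 min
Sun: 07:27–18:46 = 11 h 19 min
Total: 11 h 44 min + 11 h 13 min + 5 h 25 min + 11 h 19 min = 39 h 41 min.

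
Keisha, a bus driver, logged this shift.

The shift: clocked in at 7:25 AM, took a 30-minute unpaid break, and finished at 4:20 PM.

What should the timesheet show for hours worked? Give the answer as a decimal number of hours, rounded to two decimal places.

The shift: 7:25 AM–4:20 PM = 8 h 55 min; less 30 min break → 8 h 25 min

8.42 hours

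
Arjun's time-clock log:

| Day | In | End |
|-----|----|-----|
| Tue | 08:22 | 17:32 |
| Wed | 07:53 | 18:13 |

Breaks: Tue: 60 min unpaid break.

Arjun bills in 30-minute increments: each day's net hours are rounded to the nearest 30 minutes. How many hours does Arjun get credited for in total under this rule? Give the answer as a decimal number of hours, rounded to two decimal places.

Tue: 08:22–17:32 = 9 h 10 min − 60 min = 8 h 10 min → rounds to 8 h 0 min
Wed: 07:53–18:13 = 10 h 20 min → rounds to 10 h 30 min
Total credited: 18 h 30 min.

18.50 hours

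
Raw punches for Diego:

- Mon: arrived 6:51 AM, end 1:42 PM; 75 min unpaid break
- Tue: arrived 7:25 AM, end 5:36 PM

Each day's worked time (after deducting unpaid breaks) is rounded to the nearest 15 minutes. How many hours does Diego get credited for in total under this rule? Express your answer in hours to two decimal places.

Mon: 6:51 AM–1:42 PM = 6 h 51 min − 75 min = 5 h 36 min → rounds to 5 h 30 min
Tue: 7:25 AM–5:36 PM = 10 h 11 min → rounds to 10 h 15 min
Total credited: 15 h 45 min.

15.75 hours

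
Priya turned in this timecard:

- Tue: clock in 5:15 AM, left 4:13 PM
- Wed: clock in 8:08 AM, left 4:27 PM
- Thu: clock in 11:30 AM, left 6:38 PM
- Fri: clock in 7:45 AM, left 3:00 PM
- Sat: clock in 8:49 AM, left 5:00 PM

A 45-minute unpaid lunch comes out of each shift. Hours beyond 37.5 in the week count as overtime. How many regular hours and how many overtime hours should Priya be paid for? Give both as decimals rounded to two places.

Regular 37.50 hours, overtime 0.60 hours

Tue: 5:15 AM–4:13 PM = 10 h 58 min; less 45 min break → 10 h 13 min
Wed: 8:08 AM–4:27 PM = 8 h 19 min; less 45 min break → 7 h 34 min
Thu: 11:30 AM–6:38 PM = 7 h 8 min; less 45 min break → 6 h 23 min
Fri: 7:45 AM–3:00 PM = 7 h 15 min; less 45 min break → 6 h 30 min
Sat: 8:49 AM–5:00 PM = 8 h 11 min; less 45 min break → 7 h 26 min
Total worked: 38 h 6 min = 38.10 h.
Threshold 37.5 h → overtime 0 h 36 min, regular 37 h 30 min.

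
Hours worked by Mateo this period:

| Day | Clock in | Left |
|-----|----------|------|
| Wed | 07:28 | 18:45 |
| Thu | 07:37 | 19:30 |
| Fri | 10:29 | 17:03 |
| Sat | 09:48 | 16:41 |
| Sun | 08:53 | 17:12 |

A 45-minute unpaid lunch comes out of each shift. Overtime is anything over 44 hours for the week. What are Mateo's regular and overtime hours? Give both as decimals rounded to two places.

Wed: 07:28–18:45 = 11 h 17 min; less 45 min break → 10 h 32 min
Thu: 07:37–19:30 = 11 h 53 min; less 45 min break → 11 h 8 min
Fri: 10:29–17:03 = 6 h 34 min; less 45 min break → 5 h 49 min
Sat: 09:48–16:41 = 6 h 53 min; less 45 min break → 6 h 8 min
Sun: 08:53–17:12 = 8 h 19 min; less 45 min break → 7 h 34 min
Total worked: 41 h 11 min = 41.18 h.
Threshold 44 h → overtime 0 h 0 min, regular 41 h 11 min.

Regular 41.18 hours, overtime 0.00 hours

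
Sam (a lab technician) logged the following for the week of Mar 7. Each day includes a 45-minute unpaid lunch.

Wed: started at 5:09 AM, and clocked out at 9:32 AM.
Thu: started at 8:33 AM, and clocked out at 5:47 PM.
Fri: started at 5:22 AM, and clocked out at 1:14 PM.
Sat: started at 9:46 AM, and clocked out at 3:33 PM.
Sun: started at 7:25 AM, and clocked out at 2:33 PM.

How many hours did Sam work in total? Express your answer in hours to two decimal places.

Wed: 5:09 AM–9:32 AM = 4 h 23 min; less 45 min break → 3 h 38 min
Thu: 8:33 AM–5:47 PM = 9 h 14 min; less 45 min break → 8 h 29 min
Fri: 5:22 AM–1:14 PM = 7 h 52 min; less 45 min break → 7 h 7 min
Sat: 9:46 AM–3:33 PM = 5 h 47 min; less 45 min break → 5 h 2 min
Sun: 7:25 AM–2:33 PM = 7 h 8 min; less 45 min break → 6 h 23 min
Total: 3 h 38 min + 8 h 29 min + 7 h 7 min + 5 h 2 min + 6 h 23 min = 30 h 39 min.

30.65 hours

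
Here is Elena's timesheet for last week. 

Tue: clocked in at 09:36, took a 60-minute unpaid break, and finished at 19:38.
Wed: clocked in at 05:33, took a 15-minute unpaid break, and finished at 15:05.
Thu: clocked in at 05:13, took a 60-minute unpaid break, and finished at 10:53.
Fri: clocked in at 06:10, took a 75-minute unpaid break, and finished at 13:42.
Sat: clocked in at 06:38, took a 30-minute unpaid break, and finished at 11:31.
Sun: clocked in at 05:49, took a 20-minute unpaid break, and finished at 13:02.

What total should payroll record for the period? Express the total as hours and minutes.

40 h 32 min

Tue: 09:36–19:38 = 10 h 2 min; less 60 min break → 9 h 2 min
Wed: 05:33–15:05 = 9 h 32 min; less 15 min break → 9 h 17 min
Thu: 05:13–10:53 = 5 h 40 min; less 60 min break → 4 h 40 min
Fri: 06:10–13:42 = 7 h 32 min; less 75 min break → 6 h 17 min
Sat: 06:38–11:31 = 4 h 53 min; less 30 min break → 4 h 23 min
Sun: 05:49–13:02 = 7 h 13 min; less 20 min break → 6 h 53 min
Total: 9 h 2 min + 9 h 17 min + 4 h 40 min + 6 h 17 min + 4 h 23 min + 6 h 53 min = 40 h 32 min.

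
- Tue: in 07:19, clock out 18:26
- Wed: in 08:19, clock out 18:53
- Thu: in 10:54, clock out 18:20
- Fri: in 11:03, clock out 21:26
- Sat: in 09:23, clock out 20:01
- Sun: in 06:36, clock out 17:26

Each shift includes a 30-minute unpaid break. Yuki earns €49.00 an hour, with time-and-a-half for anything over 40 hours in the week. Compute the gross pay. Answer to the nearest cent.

Tue: 07:19–18:26 = 11 h 7 min; less 30 min break → 10 h 37 min
Wed: 08:19–18:53 = 10 h 34 min; less 30 min break → 10 h 4 min
Thu: 10:54–18:20 = 7 h 26 min; less 30 min break → 6 h 56 min
Fri: 11:03–21:26 = 10 h 23 min; less 30 min break → 9 h 53 min
Sat: 09:23–20:01 = 10 h 38 min; less 30 min break → 10 h 8 min
Sun: 06:36–17:26 = 10 h 50 min; less 30 min break → 10 h 20 min
Total worked: 57 h 58 min = 3478 min.
Regular 40 h 0 min = 2400 min at €49.00/h; overtime 17 h 58 min = 1078 min at €73.50/h.
Pay = (2400 × €49.00 + 1078 × €73.50) ÷ 60 = €3280.55.

€3280.55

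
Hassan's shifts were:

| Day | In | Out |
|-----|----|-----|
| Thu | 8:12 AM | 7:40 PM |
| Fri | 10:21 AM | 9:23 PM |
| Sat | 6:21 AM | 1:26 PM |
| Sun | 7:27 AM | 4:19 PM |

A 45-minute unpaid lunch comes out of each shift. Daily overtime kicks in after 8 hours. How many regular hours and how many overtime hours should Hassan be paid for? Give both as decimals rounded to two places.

Thu: 8:12 AM–7:40 PM = 11 h 28 min; less 45 min break → 10 h 43 min
Fri: 10:21 AM–9:23 PM = 11 h 2 min; less 45 min break → 10 h 17 min
Sat: 6:21 AM–1:26 PM = 7 h 5 min; less 45 min break → 6 h 20 min
Sun: 7:27 AM–4:19 PM = 8 h 52 min; less 45 min break → 8 h 7 min
Thu reg 8 h 0 min / OT 2 h 43 min; Fri reg 8 h 0 min / OT 2 h 17 min; Sat reg 6 h 20 min / OT 0 h 0 min; Sun reg 8 h 0 min / OT 0 h 7 min.
Totals: regular 30 h 20 min, overtime 5 h 7 min.

Regular 30.33 hours, overtime 5.12 hours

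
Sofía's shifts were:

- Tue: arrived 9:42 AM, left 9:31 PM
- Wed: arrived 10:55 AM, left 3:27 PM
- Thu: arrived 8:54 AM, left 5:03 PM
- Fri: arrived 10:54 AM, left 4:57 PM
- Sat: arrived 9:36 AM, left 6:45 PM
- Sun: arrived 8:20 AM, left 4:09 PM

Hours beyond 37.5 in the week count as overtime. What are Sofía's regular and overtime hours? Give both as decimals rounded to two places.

Regular 37.50 hours, overtime 10.02 hours

Tue: 9:42 AM–9:31 PM = 11 h 49 min
Wed: 10:55 AM–3:27 PM = 4 h 32 min
Thu: 8:54 AM–5:03 PM = 8 h 9 min
Fri: 10:54 AM–4:57 PM = 6 h 3 min
Sat: 9:36 AM–6:45 PM = 9 h 9 min
Sun: 8:20 AM–4:09 PM = 7 h 49 min
Total worked: 47 h 31 min = 47.52 h.
Threshold 37.5 h → overtime 10 h 1 min, regular 37 h 30 min.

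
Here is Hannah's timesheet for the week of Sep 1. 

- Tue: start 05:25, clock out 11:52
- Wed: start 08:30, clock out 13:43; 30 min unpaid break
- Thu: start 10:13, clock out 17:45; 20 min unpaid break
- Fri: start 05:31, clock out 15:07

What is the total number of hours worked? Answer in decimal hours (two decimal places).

27.97 hours

Tue: 05:25–11:52 = 6 h 27 min
Wed: 08:30–13:43 = 5 h 13 min; less 30 min break → 4 h 43 min
Thu: 10:13–17:45 = 7 h 32 min; less 20 min break → 7 h 12 min
Fri: 05:31–15:07 = 9 h 36 min
Total: 6 h 27 min + 4 h 43 min + 7 h 12 min + 9 h 36 min = 27 h 58 min.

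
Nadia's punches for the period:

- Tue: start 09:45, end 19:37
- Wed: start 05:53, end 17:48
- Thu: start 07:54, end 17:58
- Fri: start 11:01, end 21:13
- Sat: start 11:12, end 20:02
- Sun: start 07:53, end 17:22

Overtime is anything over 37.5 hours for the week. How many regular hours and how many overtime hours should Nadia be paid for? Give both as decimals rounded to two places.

Regular 37.50 hours, overtime 22.87 hours

Tue: 09:45–19:37 = 9 h 52 min
Wed: 05:53–17:48 = 11 h 55 min
Thu: 07:54–17:58 = 10 h 4 min
Fri: 11:01–21:13 = 10 h 12 min
Sat: 11:12–20:02 = 8 h 50 min
Sun: 07:53–17:22 = 9 h 29 min
Total worked: 60 h 22 min = 60.37 h.
Threshold 37.5 h → overtime 22 h 52 min, regular 37 h 30 min.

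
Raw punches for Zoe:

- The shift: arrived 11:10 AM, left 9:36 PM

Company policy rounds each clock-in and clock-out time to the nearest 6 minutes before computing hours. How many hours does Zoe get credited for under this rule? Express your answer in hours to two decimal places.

The shift: in 11:10 AM→11:12 AM, out 9:36 PM→9:36 PM; 10 h 24 min

10.40 hours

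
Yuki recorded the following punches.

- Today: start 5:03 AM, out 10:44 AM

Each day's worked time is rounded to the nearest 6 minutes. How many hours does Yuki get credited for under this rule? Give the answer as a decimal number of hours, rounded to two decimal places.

5.70 hours

Today: 5:03 AM–10:44 AM = 5 h 41 min → rounds to 5 h 42 min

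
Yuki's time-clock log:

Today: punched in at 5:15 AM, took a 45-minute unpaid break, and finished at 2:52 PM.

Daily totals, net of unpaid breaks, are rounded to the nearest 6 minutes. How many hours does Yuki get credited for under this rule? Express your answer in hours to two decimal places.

8.90 hours

Today: 5:15 AM–2:52 PM = 9 h 37 min − 45 min = 8 h 52 min → rounds to 8 h 54 min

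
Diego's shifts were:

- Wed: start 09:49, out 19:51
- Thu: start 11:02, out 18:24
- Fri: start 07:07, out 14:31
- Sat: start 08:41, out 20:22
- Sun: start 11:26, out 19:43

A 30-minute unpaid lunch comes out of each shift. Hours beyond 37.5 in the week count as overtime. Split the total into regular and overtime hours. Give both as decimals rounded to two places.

Wed: 09:49–19:51 = 10 h 2 min; less 30 min break → 9 h 32 min
Thu: 11:02–18:24 = 7 h 22 min; less 30 min break → 6 h 52 min
Fri: 07:07–14:31 = 7 h 24 min; less 30 min break → 6 h 54 min
Sat: 08:41–20:22 = 11 h 41 min; less 30 min break → 11 h 11 min
Sun: 11:26–19:43 = 8 h 17 min; less 30 min break → 7 h 47 min
Total worked: 42 h 16 min = 42.27 h.
Threshold 37.5 h → overtime 4 h 46 min, regular 37 h 30 min.

Regular 37.50 hours, overtime 4.77 hours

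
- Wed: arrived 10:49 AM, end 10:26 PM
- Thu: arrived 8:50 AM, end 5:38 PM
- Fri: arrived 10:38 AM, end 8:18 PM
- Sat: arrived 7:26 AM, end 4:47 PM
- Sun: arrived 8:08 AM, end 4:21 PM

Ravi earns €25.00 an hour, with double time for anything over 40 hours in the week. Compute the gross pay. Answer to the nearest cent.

€1382.50

Wed: 10:49 AM–10:26 PM = 11 h 37 min
Thu: 8:50 AM–5:38 PM = 8 h 48 min
Fri: 10:38 AM–8:18 PM = 9 h 40 min
Sat: 7:26 AM–4:47 PM = 9 h 21 min
Sun: 8:08 AM–4:21 PM = 8 h 13 min
Total worked: 47 h 39 min = 2859 min.
Regular 40 h 0 min = 2400 min at €25.00/h; overtime 7 h 39 min = 459 min at €50.00/h.
Pay = (2400 × €25.00 + 459 × €50.00) ÷ 60 = €1382.50.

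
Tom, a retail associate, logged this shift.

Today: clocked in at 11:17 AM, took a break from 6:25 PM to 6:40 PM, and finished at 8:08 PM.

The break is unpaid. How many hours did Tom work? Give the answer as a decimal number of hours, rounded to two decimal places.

8.60 hours

Today: 11:17 AM–8:08 PM = 8 h 51 min; less 15 min break → 8 h 36 min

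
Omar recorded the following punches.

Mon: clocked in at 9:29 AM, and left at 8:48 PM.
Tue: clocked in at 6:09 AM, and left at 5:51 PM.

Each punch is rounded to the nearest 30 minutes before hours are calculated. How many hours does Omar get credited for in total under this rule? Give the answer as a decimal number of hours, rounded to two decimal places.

Mon: in 9:29 AM→9:30 AM, out 8:48 PM→9:00 PM; 11 h 30 min
Tue: in 6:09 AM→6:00 AM, out 5:51 PM→6:00 PM; 12 h 0 min
Total credited: 23 h 30 min.

23.50 hours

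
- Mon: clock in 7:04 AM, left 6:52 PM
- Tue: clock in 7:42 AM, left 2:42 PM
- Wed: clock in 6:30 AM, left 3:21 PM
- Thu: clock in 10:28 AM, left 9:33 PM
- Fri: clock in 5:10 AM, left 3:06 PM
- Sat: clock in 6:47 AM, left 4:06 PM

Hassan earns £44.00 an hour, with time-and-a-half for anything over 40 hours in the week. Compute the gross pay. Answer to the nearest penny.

£2946.90

Mon: 7:04 AM–6:52 PM = 11 h 48 min
Tue: 7:42 AM–2:42 PM = 7 h 0 min
Wed: 6:30 AM–3:21 PM = 8 h 51 min
Thu: 10:28 AM–9:33 PM = 11 h 5 min
Fri: 5:10 AM–3:06 PM = 9 h 56 min
Sat: 6:47 AM–4:06 PM = 9 h 19 min
Total worked: 57 h 59 min = 3479 min.
Regular 40 h 0 min = 2400 min at £44.00/h; overtime 17 h 59 min = 1079 min at £66.00/h.
Pay = (2400 × £44.00 + 1079 × £66.00) ÷ 60 = £2946.90.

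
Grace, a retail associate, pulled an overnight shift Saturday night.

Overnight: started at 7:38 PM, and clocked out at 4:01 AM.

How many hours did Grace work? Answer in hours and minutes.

Overnight: 7:38 PM → midnight = 4 h 22 min; midnight → 4:01 AM = 4 h 1 min; span 8 h 23 min

8 h 23 min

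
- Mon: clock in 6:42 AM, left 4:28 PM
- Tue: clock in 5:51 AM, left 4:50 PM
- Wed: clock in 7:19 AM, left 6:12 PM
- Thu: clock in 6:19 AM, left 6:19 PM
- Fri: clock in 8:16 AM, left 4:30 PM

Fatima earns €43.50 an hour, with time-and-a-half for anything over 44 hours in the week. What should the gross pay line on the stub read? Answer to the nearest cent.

Mon: 6:42 AM–4:28 PM = 9 h 46 min
Tue: 5:51 AM–4:50 PM = 10 h 59 min
Wed: 7:19 AM–6:12 PM = 10 h 53 min
Thu: 6:19 AM–6:19 PM = 12 h 0 min
Fri: 8:16 AM–4:30 PM = 8 h 14 min
Total worked: 51 h 52 min = 3112 min.
Regular 44 h 0 min = 2640 min at €43.50/h; overtime 7 h 52 min = 472 min at €65.25/h.
Pay = (2640 × €43.50 + 472 × €65.25) ÷ 60 = €2427.30.

€2427.30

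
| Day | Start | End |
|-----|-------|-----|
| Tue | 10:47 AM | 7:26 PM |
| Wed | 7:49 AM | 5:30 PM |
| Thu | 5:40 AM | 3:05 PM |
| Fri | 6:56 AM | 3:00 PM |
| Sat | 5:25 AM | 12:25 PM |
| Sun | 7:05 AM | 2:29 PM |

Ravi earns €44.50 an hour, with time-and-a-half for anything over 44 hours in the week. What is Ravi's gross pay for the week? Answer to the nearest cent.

Tue: 10:47 AM–7:26 PM = 8 h 39 min
Wed: 7:49 AM–5:30 PM = 9 h 41 min
Thu: 5:40 AM–3:05 PM = 9 h 25 min
Fri: 6:56 AM–3:00 PM = 8 h 4 min
Sat: 5:25 AM–12:25 PM = 7 h 0 min
Sun: 7:05 AM–2:29 PM = 7 h 24 min
Total worked: 50 h 13 min = 3013 min.
Regular 44 h 0 min = 2640 min at €44.50/h; overtime 6 h 13 min = 373 min at €66.75/h.
Pay = (2640 × €44.50 + 373 × €66.75) ÷ 60 = €2372.96.

€2372.96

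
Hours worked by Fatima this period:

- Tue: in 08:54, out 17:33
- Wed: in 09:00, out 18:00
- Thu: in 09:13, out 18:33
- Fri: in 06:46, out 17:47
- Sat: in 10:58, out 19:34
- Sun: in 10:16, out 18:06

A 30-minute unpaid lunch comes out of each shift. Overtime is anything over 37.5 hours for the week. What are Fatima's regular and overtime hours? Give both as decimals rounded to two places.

Regular 37.50 hours, overtime 13.93 hours

Tue: 08:54–17:33 = 8 h 39 min; less 30 min break → 8 h 9 min
Wed: 09:00–18:00 = 9 h 0 min; less 30 min break → 8 h 30 min
Thu: 09:13–18:33 = 9 h 20 min; less 30 min break → 8 h 50 min
Fri: 06:46–17:47 = 11 h 1 min; less 30 min break → 10 h 31 min
Sat: 10:58–19:34 = 8 h 36 min; less 30 min break → 8 h 6 min
Sun: 10:16–18:06 = 7 h 50 min; less 30 min break → 7 h 20 min
Total worked: 51 h 26 min = 51.43 h.
Threshold 37.5 h → overtime 13 h 56 min, regular 37 h 30 min.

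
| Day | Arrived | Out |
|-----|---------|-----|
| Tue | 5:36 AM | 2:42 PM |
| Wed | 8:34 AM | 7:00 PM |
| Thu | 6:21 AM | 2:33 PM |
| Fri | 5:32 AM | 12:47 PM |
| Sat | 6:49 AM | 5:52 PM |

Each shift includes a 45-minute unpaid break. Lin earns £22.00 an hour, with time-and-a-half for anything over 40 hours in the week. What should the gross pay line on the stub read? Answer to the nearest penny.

Tue: 5:36 AM–2:42 PM = 9 h 6 min; less 45 min break → 8 h 21 min
Wed: 8:34 AM–7:00 PM = 10 h 26 min; less 45 min break → 9 h 41 min
Thu: 6:21 AM–2:33 PM = 8 h 12 min; less 45 min break → 7 h 27 min
Fri: 5:32 AM–12:47 PM = 7 h 15 min; less 45 min break → 6 h 30 min
Sat: 6:49 AM–5:52 PM = 11 h 3 min; less 45 min break → 10 h 18 min
Total worked: 42 h 17 min = 2537 min.
Regular 40 h 0 min = 2400 min at £22.00/h; overtime 2 h 17 min = 137 min at £33.00/h.
Pay = (2400 × £22.00 + 137 × £33.00) ÷ 60 = £955.35.

£955.35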